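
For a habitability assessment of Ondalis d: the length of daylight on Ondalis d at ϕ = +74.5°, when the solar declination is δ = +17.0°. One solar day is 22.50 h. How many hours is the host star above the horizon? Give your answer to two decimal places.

22.50 h

Sunrise equation: cos h₀ = −tan ϕ · tan δ = -1.1024 ≤ −1, so the host star never sets (polar day) and h₀ = π.
Daylight = 2h₀/(2π) × 22.50 h = (3.1416/π) × 22.50 = 22.50 h.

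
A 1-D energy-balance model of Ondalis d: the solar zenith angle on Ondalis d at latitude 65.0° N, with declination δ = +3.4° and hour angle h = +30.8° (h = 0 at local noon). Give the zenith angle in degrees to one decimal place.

θ_z = 65.4°

cos θ_z = sin ϕ sin δ + cos ϕ cos δ cos h = 0.053750 + 0.362373 = 0.416123.
θ_z = arccos(0.416123) = 65.4°.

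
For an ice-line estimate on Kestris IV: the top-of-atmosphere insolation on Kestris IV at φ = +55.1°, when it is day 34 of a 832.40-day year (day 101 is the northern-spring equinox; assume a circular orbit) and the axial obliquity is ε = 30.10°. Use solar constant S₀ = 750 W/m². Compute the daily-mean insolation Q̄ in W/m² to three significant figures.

Solar longitude: λ_s = 360° × (34 − 101)/832.40 = -28.976°, i.e. -28.976° + 360° = 331.024°.
sin δ = sin 30.10° × sin 331.024° = -0.24296, so δ = -14.061°.
cos H₀ = −tan(+55.1°) tan(-14.061°) = 0.3590, H₀ = 1.2036 rad.
Bracket: H₀ sin φ sin δ + cos φ cos δ sin H₀ = 1.2036×0.82015×-0.24296 + 0.57215×0.97004×0.93333 = -0.239834 + 0.518006 = 0.278172.
Q̄ = (S₀/π) × [bracket] = (750/π) × 0.278172 = 66.41 W/m².

Q̄ ≈ 66.4 W/m²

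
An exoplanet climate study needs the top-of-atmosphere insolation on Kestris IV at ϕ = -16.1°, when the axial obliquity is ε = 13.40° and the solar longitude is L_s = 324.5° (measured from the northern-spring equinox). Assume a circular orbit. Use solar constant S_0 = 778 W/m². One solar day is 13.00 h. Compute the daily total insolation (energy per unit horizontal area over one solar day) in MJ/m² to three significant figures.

Solar declination: sin δ = sin ε · sin L_s = sin 13.40° × sin 324.5° = -0.13458, so δ = -7.734°.
cos h₀ = −tan(-16.1°) tan(-7.734°) = -0.0392, h₀ = 1.6100 rad.
Bracket: h₀ sin ϕ sin δ + cos ϕ cos δ sin h₀ = 1.6100×-0.27731×-0.13458 + 0.96078×0.99090×0.99923 = 0.060086 + 0.951304 = 1.011390.
Q̄ = (S_0/π) × [bracket] = (778/π) × 1.011390 = 250.47 W/m².
Daily total = Q̄ × 13.00 h × 3600 s/h = 250.47 × 13.00 × 3600 / 10⁶ = 11.72 MJ/m².

11.7 MJ/m²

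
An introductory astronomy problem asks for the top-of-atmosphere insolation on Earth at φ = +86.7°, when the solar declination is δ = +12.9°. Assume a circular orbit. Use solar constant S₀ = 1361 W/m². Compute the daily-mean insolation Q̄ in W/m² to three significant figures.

Q̄ ≈ 303 W/m²

cos H₀ = −tan(+86.7°) tan(+12.900°) = -3.9721 ≤ −1 ⇒ polar day, H₀ = π.
Bracket: H₀ sin φ sin δ + cos φ cos δ sin H₀ = 3.1416×0.99834×0.22325 + 0.05756×0.97476×0.00000 = 0.700198 + 0.000000 = 0.700198.
Q̄ = (S₀/π) × [bracket] = (1361/π) × 0.700198 = 303.3 W/m².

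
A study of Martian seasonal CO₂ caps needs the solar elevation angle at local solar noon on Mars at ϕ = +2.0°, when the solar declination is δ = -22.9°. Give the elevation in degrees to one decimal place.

At local noon the hour angle is zero, so the zenith angle equals |ϕ − δ| = |+2.0° − (-22.900°)| = 24.900°.
Elevation = 90° − 24.900° = 65.1°.

65.1°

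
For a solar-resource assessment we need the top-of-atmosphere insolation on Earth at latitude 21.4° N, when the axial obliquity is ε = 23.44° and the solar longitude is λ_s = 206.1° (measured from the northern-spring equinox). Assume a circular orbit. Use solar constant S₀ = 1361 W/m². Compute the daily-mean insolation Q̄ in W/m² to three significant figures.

Q̄ ≈ 355 W/m²

Solar declination: sin δ = sin ε · sin λ_s = sin 23.44° × sin 206.1° = -0.17500, so δ = -10.079°.
cos H₀ = −tan(+21.4°) tan(-10.079°) = 0.0697, H₀ = 1.5011 rad.
Bracket: H₀ sin φ sin δ + cos φ cos δ sin H₀ = 1.5011×0.36488×-0.17500 + 0.93106×0.98457×0.99757 = -0.095851 + 0.914466 = 0.818615.
Q̄ = (S₀/π) × [bracket] = (1361/π) × 0.818615 = 354.6 W/m².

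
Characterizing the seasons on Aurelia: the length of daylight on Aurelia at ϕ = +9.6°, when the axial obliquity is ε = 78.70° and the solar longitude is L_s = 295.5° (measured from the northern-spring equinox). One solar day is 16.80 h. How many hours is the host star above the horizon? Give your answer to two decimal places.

6.65 h

Solar declination: sin δ = sin ε · sin L_s = sin 78.70° × sin 295.5° = -0.88509, so δ = -62.262°.
cos h₀ = −tan ϕ · tan δ = −tan(+9.6°) × tan(-62.262°) = 0.3216, so h₀ = 1.2433 rad = 71.24°.
Daylight = 2h₀/(2π) × 16.80 h = (1.2433/π) × 16.80 = 6.65 h.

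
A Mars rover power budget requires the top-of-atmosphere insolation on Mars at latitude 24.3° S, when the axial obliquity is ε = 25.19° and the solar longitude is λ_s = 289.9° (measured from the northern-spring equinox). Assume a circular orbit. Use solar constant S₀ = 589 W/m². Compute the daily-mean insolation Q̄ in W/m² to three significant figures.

Q̄ ≈ 208 W/m²

Solar declination: sin δ = sin ε · sin λ_s = sin 25.19° × sin 289.9° = -0.40021, so δ = -23.591°.
cos H₀ = −tan(-24.3°) tan(-23.591°) = -0.1972, H₀ = 1.7693 rad.
Bracket: H₀ sin φ sin δ + cos φ cos δ sin H₀ = 1.7693×-0.41151×-0.40021 + 0.91140×0.91642×0.98037 = 0.291387 + 0.818830 = 1.110217.
Q̄ = (S₀/π) × [bracket] = (589/π) × 1.110217 = 208.1 W/m².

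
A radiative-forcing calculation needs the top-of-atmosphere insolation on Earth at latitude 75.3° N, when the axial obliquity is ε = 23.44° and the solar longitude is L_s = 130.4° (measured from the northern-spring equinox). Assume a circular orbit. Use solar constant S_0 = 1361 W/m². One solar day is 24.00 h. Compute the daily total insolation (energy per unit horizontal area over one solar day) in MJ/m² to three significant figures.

34.5 MJ/m²

Solar declination: sin δ = sin ε · sin L_s = sin 23.44° × sin 130.4° = 0.30293, so δ = +17.634°.
cos h₀ = −tan(+75.3°) tan(+17.634°) = -1.2116 ≤ −1 ⇒ polar day, h₀ = π.
Bracket: h₀ sin ϕ sin δ + cos ϕ cos δ sin h₀ = 3.1416×0.96727×0.30293 + 0.25376×0.95301×0.00000 = 0.920536 + 0.000000 = 0.920536.
Q̄ = (S_0/π) × [bracket] = (1361/π) × 0.920536 = 398.79 W/m².
Daily total = Q̄ × 24.00 h × 3600 s/h = 398.79 × 24.00 × 3600 / 10⁶ = 34.46 MJ/m².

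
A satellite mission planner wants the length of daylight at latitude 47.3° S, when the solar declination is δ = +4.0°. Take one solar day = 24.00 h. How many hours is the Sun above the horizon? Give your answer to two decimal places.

11.42 h

cos h₀ = −tan ϕ · tan δ = −tan(-47.3°) × tan(+4.000°) = 0.0758, so h₀ = 1.4949 rad = 85.65°.
Daylight = 2h₀/(2π) × 24.00 h = (1.4949/π) × 24.00 = 11.42 h.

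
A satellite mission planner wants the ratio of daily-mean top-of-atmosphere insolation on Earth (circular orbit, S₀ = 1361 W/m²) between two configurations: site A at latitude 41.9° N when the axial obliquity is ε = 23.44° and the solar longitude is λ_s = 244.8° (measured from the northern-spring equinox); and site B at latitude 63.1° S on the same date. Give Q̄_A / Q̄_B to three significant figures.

Q̄_A / Q̄_B ≈ 0.340

— Configuration A (φ=+41.9°):
Solar declination: sin δ = sin ε · sin λ_s = sin 23.44° × sin 244.8° = -0.35993, so δ = -21.096°.
cos H₀ = −tan(+41.9°) tan(-21.096°) = 0.3461, H₀ = 1.2173 rad.
Bracket: H₀ sin φ sin δ + cos φ cos δ sin H₀ = 1.2173×0.66783×-0.35993 + 0.74431×0.93298×0.93818 = -0.292605 + 0.651497 = 0.358892.
Q̄ = (S₀/π) × [bracket] = (1361/π) × 0.358892 = 155.48 W/m².
— Configuration B (φ=-63.1°):
cos H₀ = −tan(-63.1°) tan(-21.096°) = -0.7604, H₀ = 2.4348 rad.
Bracket: H₀ sin φ sin δ + cos φ cos δ sin H₀ = 2.4348×-0.89180×-0.35993 + 0.45243×0.93298×0.64943 = 0.781536 + 0.274130 = 1.055666.
Q̄ = (S₀/π) × [bracket] = (1361/π) × 1.055666 = 457.34 W/m².
Ratio Q̄_A / Q̄_B = 155.48 / 457.34 = 0.3400.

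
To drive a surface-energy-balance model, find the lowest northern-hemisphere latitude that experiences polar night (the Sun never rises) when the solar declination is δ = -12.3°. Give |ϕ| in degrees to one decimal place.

|ϕ| = 77.7°

Polar night requires cos h₀ = −tan ϕ tan δ ≥ 1, i.e. tan ϕ tan δ ≤ −1.
The boundary is |tan ϕ| · |tan δ| = 1, so |ϕ| = 90° − |δ| = 90° − 12.3° = 77.7° in the northern hemisphere.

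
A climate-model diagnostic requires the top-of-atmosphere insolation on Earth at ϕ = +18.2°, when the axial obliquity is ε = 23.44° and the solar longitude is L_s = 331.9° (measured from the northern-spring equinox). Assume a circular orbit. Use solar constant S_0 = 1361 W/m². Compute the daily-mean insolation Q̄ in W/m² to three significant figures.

Solar declination: sin δ = sin ε · sin L_s = sin 23.44° × sin 331.9° = -0.18736, so δ = -10.799°.
cos h₀ = −tan(+18.2°) tan(-10.799°) = 0.0627, h₀ = 1.5080 rad.
Bracket: h₀ sin ϕ sin δ + cos ϕ cos δ sin h₀ = 1.5080×0.31233×-0.18736 + 0.94997×0.98229×0.99803 = -0.088245 + 0.931308 = 0.843063.
Q̄ = (S_0/π) × [bracket] = (1361/π) × 0.843063 = 365.2 W/m².

Q̄ ≈ 365 W/m²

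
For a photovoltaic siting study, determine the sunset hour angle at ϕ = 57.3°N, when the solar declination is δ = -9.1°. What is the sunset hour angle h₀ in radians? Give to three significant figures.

cos h₀ = −tan ϕ · tan δ = −tan(+57.3°) × tan(-9.100°) = 0.2495, so h₀ = 1.3186 rad = 75.55°.

h₀ = 1.32 rad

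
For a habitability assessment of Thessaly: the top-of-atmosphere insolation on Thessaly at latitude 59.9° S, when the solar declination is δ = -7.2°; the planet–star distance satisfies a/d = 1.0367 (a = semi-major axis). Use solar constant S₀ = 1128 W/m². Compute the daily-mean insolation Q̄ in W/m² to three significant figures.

cos H₀ = −tan(-59.9°) tan(-7.200°) = -0.2179, H₀ = 1.7905 rad.
Bracket: H₀ sin φ sin δ + cos φ cos δ sin H₀ = 1.7905×-0.86515×-0.12533 + 0.50151×0.99211×0.97596 = 0.194143 + 0.485592 = 0.679735.
Inverse-square distance factor (a/d)² = 1.0367² = 1.074747.
Q̄ = (S₀/π) × 1.074747 × [bracket] = (1128/π) × 1.074747 × 0.679735 = 262.3 W/m².

Q̄ ≈ 262 W/m²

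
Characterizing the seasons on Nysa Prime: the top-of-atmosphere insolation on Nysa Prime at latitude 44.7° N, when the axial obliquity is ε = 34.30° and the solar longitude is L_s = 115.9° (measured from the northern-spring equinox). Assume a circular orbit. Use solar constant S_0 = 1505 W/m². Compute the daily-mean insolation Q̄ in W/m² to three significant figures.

Q̄ ≈ 613 W/m²

Solar declination: sin δ = sin ε · sin L_s = sin 34.30° × sin 115.9° = 0.50692, so δ = +30.459°.
cos h₀ = −tan(+44.7°) tan(+30.459°) = -0.5820, h₀ = 2.1919 rad.
Bracket: h₀ sin ϕ sin δ + cos ϕ cos δ sin h₀ = 2.1919×0.70339×0.50692 + 0.71080×0.86199×0.81322 = 0.781549 + 0.498262 = 1.279811.
Q̄ = (S_0/π) × [bracket] = (1505/π) × 1.279811 = 613.1 W/m².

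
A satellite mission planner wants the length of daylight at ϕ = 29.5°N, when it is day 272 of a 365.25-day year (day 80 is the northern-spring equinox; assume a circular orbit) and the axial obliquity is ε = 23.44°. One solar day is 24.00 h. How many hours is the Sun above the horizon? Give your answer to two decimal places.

11.72 h

Solar longitude: L_s = 360° × (272 − 80)/365.25 = 189.240°.
sin δ = sin 23.44° × sin 189.240° = -0.06387, so δ = -3.662°.
cos h₀ = −tan ϕ · tan δ = −tan(+29.5°) × tan(-3.662°) = 0.0362, so h₀ = 1.5346 rad = 87.92°.
Daylight = 2h₀/(2π) × 24.00 h = (1.5346/π) × 24.00 = 11.72 h.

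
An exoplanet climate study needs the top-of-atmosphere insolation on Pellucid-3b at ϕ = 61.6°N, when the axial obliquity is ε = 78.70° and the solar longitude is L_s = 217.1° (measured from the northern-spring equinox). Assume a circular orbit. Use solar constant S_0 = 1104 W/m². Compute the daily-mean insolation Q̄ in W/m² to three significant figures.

Solar declination: sin δ = sin ε · sin L_s = sin 78.70° × sin 217.1° = -0.59151, so δ = -36.265°.
cos h₀ = −tan(+61.6°) tan(-36.265°) = 1.3568 ≥ 1 ⇒ polar night, h₀ = 0 and Q̄ = 0.

Q̄ ≈ 0.00 W/m²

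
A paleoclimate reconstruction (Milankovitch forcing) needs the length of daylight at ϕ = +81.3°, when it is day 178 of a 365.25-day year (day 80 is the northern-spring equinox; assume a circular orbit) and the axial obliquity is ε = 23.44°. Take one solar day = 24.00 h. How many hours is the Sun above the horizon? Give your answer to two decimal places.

Solar longitude: L_s = 360° × (178 − 80)/365.25 = 96.591°.
sin δ = sin 23.44° × sin 96.591° = 0.39516, so δ = +23.276°.
Sunrise equation: cos h₀ = −tan ϕ · tan δ = -2.8112 ≤ −1, so the Sun never sets (polar day) and h₀ = π.
Daylight = 2h₀/(2π) × 24.00 h = (3.1416/π) × 24.00 = 24.00 h.

24.00 h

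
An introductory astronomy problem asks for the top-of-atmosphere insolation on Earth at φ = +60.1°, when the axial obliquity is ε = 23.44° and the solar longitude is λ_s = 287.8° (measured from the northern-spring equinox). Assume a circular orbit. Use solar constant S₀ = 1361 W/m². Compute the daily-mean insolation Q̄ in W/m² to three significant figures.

Solar declination: sin δ = sin ε · sin λ_s = sin 23.44° × sin 287.8° = -0.37875, so δ = -22.256°.
cos H₀ = −tan(+60.1°) tan(-22.256°) = 0.7117, H₀ = 0.7789 rad.
Bracket: H₀ sin φ sin δ + cos φ cos δ sin H₀ = 0.7789×0.86690×-0.37875 + 0.49849×0.92550×0.70250 = -0.255743 + 0.324100 = 0.068357.
Q̄ = (S₀/π) × [bracket] = (1361/π) × 0.068357 = 29.61 W/m².

Q̄ ≈ 29.6 W/m²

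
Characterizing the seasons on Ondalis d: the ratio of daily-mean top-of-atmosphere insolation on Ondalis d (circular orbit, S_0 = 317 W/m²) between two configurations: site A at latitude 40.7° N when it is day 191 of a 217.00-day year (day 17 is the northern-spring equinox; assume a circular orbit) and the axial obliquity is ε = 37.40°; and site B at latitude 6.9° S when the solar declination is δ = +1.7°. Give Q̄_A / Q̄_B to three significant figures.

Q̄_A / Q̄_B ≈ 0.150

— Configuration A (ϕ=+40.7°):
Solar longitude: L_s = 360° × (191 − 17)/217.00 = 288.664°.
sin δ = sin 37.40° × sin 288.664° = -0.57544, so δ = -35.130°.
cos h₀ = −tan(+40.7°) tan(-35.130°) = 0.6052, h₀ = 0.9208 rad.
Bracket: h₀ sin ϕ sin δ + cos ϕ cos δ sin h₀ = 0.9208×0.65210×-0.57544 + 0.75813×0.81785×0.79608 = -0.345525 + 0.493599 = 0.148074.
Q̄ = (S_0/π) × [bracket] = (317/π) × 0.148074 = 14.941 W/m².
— Configuration B (ϕ=-6.9°):
cos h₀ = −tan(-6.9°) tan(+1.700°) = 0.0036, h₀ = 1.5672 rad.
Bracket: h₀ sin ϕ sin δ + cos ϕ cos δ sin h₀ = 1.5672×-0.12014×0.02967 + 0.99276×0.99956×0.99999 = -0.005586 + 0.992313 = 0.986727.
Q̄ = (S_0/π) × [bracket] = (317/π) × 0.986727 = 99.565 W/m².
Ratio Q̄_A / Q̄_B = 14.941 / 99.565 = 0.1501.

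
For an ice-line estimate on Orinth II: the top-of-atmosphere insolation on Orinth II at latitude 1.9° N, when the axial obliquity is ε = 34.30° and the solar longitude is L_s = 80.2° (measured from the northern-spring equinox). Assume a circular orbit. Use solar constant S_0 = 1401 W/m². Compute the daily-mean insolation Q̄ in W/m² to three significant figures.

Q̄ ≈ 384 W/m²

Solar declination: sin δ = sin ε · sin L_s = sin 34.30° × sin 80.2° = 0.55530, so δ = +33.732°.
cos h₀ = −tan(+1.9°) tan(+33.732°) = -0.0222, h₀ = 1.5929 rad.
Bracket: h₀ sin ϕ sin δ + cos ϕ cos δ sin h₀ = 1.5929×0.03316×0.55530 + 0.99945×0.83165×0.99975 = 0.029331 + 0.830985 = 0.860316.
Q̄ = (S_0/π) × [bracket] = (1401/π) × 0.860316 = 383.7 W/m².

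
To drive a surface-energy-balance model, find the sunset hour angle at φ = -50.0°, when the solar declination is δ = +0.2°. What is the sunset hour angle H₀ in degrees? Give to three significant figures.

H₀ = 89.8°

cos H₀ = −tan φ · tan δ = −tan(-50.0°) × tan(+0.200°) = 0.0042, so H₀ = 1.5666 rad = 89.76°.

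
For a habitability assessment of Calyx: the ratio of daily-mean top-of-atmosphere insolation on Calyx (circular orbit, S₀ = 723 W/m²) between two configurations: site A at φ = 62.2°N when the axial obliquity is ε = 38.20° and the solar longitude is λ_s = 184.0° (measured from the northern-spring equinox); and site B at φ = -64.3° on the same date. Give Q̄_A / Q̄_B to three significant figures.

Q̄_A / Q̄_B ≈ 0.822

— Configuration A (φ=+62.2°):
Solar declination: sin δ = sin ε · sin λ_s = sin 38.20° × sin 184.0° = -0.04314, so δ = -2.472°.
cos H₀ = −tan(+62.2°) tan(-2.472°) = 0.0819, H₀ = 1.4888 rad.
Bracket: H₀ sin φ sin δ + cos φ cos δ sin H₀ = 1.4888×0.88458×-0.04314 + 0.46639×0.99907×0.99664 = -0.056814 + 0.464391 = 0.407577.
Q̄ = (S₀/π) × [bracket] = (723/π) × 0.407577 = 93.799 W/m².
— Configuration B (φ=-64.3°):
cos H₀ = −tan(-64.3°) tan(-2.472°) = -0.0897, H₀ = 1.6606 rad.
Bracket: H₀ sin φ sin δ + cos φ cos δ sin H₀ = 1.6606×-0.90108×-0.04314 + 0.43366×0.99907×0.99597 = 0.064552 + 0.431511 = 0.496063.
Q̄ = (S₀/π) × [bracket] = (723/π) × 0.496063 = 114.16 W/m².
Ratio Q̄_A / Q̄_B = 93.799 / 114.16 = 0.8216.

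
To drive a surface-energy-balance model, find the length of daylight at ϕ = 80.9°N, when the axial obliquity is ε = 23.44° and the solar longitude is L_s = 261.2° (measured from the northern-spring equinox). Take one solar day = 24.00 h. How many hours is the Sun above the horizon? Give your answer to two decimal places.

0.00 h

Solar declination: sin δ = sin ε · sin L_s = sin 23.44° × sin 261.2° = -0.39311, so δ = -23.148°.
cos h₀ = −tan ϕ · tan δ = 2.6691 ≥ 1, so the Sun never rises (polar night) and h₀ = 0.
Daylight = 2h₀/(2π) × 24.00 h = (0.0000/π) × 24.00 = 0.00 h.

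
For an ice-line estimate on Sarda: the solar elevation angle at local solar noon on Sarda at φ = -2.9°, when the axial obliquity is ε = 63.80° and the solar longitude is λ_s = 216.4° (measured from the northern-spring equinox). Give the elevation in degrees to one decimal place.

60.7°

Solar declination: sin δ = sin ε · sin λ_s = sin 63.80° × sin 216.4° = -0.53245, so δ = -32.171°.
At local noon the hour angle is zero, so the zenith angle equals |φ − δ| = |-2.9° − (-32.171°)| = 29.271°.
Elevation = 90° − 29.271° = 60.7°.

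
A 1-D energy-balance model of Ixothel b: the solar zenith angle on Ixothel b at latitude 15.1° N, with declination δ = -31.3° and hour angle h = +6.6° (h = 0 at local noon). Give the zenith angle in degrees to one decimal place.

cos θ_z = sin ϕ sin δ + cos ϕ cos δ cos h = -0.135337 + 0.819489 = 0.684152.
θ_z = arccos(0.684152) = 46.8°.

θ_z = 46.8°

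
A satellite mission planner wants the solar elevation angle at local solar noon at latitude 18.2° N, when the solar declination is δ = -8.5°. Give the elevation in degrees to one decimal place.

At local noon the hour angle is zero, so the zenith angle equals |ϕ − δ| = |+18.2° − (-8.500°)| = 26.700°.
Elevation = 90° − 26.700° = 63.3°.

63.3°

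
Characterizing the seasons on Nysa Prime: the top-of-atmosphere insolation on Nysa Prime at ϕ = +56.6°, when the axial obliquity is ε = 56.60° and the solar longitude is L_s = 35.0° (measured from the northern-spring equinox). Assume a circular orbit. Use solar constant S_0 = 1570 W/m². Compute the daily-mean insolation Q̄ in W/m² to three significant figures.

Q̄ ≈ 644 W/m²

Solar declination: sin δ = sin ε · sin L_s = sin 56.60° × sin 35.0° = 0.47885, so δ = +28.610°.
cos h₀ = −tan(+56.6°) tan(+28.610°) = -0.8272, h₀ = 2.5449 rad.
Bracket: h₀ sin ϕ sin δ + cos ϕ cos δ sin h₀ = 2.5449×0.83485×0.47885 + 0.55048×0.87790×0.56188 = 1.017369 + 0.271538 = 1.288907.
Q̄ = (S_0/π) × [bracket] = (1570/π) × 1.288907 = 644.1 W/m².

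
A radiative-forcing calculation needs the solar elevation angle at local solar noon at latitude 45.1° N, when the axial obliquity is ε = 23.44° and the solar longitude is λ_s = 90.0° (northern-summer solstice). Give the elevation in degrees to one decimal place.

68.3°

Solar declination: sin δ = sin ε · sin λ_s = sin 23.44° × sin 90.0° = 0.39779, so δ = +23.440°.
At local noon the hour angle is zero, so the zenith angle equals |φ − δ| = |+45.1° − (+23.440°)| = 21.660°.
Elevation = 90° − 21.660° = 68.3°.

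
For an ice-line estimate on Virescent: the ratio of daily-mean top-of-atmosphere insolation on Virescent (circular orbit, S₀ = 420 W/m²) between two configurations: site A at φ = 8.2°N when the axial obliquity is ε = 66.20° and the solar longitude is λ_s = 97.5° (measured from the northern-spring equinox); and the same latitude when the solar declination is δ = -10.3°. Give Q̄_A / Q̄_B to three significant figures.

Q̄_A / Q̄_B ≈ 0.685

— Configuration A (φ=+8.2°):
Solar declination: sin δ = sin ε · sin λ_s = sin 66.20° × sin 97.5° = 0.90713, so δ = +65.112°.
cos H₀ = −tan(+8.2°) tan(+65.112°) = -0.3106, H₀ = 1.8866 rad.
Bracket: H₀ sin φ sin δ + cos φ cos δ sin H₀ = 1.8866×0.14263×0.90713 + 0.98978×0.42085×0.95054 = 0.244096 + 0.395946 = 0.640042.
Q̄ = (S₀/π) × [bracket] = (420/π) × 0.640042 = 85.567 W/m².
— Configuration B (φ=+8.2°):
cos H₀ = −tan(+8.2°) tan(-10.300°) = 0.0262, H₀ = 1.5446 rad.
Bracket: H₀ sin φ sin δ + cos φ cos δ sin H₀ = 1.5446×0.14263×-0.17880 + 0.98978×0.98389×0.99966 = -0.039391 + 0.973504 = 0.934113.
Q̄ = (S₀/π) × [bracket] = (420/π) × 0.934113 = 124.88 W/m².
Ratio Q̄_A / Q̄_B = 85.567 / 124.88 = 0.6852.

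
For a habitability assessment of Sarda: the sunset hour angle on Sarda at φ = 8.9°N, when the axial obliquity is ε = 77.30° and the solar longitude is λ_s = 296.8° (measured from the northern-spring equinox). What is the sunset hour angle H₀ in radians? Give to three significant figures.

H₀ = 1.29 rad

Solar declination: sin δ = sin ε · sin λ_s = sin 77.30° × sin 296.8° = -0.87075, so δ = -60.546°.
cos H₀ = −tan φ · tan δ = −tan(+8.9°) × tan(-60.546°) = 0.2773, so H₀ = 1.2898 rad = 73.90°.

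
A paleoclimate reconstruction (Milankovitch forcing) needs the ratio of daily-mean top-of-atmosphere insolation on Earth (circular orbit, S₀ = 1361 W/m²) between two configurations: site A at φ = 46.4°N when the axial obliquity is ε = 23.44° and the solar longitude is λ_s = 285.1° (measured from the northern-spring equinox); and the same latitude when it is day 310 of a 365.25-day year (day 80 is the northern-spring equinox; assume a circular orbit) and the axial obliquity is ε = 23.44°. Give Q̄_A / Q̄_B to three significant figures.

— Configuration A (φ=+46.4°):
Solar declination: sin δ = sin ε · sin λ_s = sin 23.44° × sin 285.1° = -0.38405, so δ = -22.585°.
cos H₀ = −tan(+46.4°) tan(-22.585°) = 0.4368, H₀ = 1.1188 rad.
Bracket: H₀ sin φ sin δ + cos φ cos δ sin H₀ = 1.1188×0.72417×-0.38405 + 0.68962×0.92331×0.89956 = -0.311158 + 0.572780 = 0.261622.
Q̄ = (S₀/π) × [bracket] = (1361/π) × 0.261622 = 113.34 W/m².
— Configuration B (φ=+46.4°):
Solar longitude: λ_s = 360° × (310 − 80)/365.25 = 226.694°.
sin δ = sin 23.44° × sin 226.694° = -0.28947, so δ = -16.826°.
cos H₀ = −tan(+46.4°) tan(-16.826°) = 0.3176, H₀ = 1.2476 rad.
Bracket: H₀ sin φ sin δ + cos φ cos δ sin H₀ = 1.2476×0.72417×-0.28947 + 0.68962×0.95719×0.94823 = -0.261529 + 0.625924 = 0.364395.
Q̄ = (S₀/π) × [bracket] = (1361/π) × 0.364395 = 157.86 W/m².
Ratio Q̄_A / Q̄_B = 113.34 / 157.86 = 0.7180.

Q̄_A / Q̄_B ≈ 0.718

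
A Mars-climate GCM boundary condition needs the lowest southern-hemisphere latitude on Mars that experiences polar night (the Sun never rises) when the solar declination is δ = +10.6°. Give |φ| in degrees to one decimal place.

|φ| = 79.4°

Polar night requires cos H₀ = −tan φ tan δ ≥ 1, i.e. tan φ tan δ ≤ −1.
The boundary is |tan φ| · |tan δ| = 1, so |φ| = 90° − |δ| = 90° − 10.6° = 79.4° in the southern hemisphere.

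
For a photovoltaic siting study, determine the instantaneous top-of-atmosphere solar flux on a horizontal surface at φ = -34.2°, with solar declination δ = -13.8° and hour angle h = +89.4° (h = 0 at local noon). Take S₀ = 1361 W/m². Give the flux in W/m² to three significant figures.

194 W/m²

cos θ_z = sin φ sin δ + cos φ cos δ cos h = 0.134076 + 0.008411 = 0.142487.
Flux = S₀ · cos θ_z = 1361 × 0.142487 = 193.9 W/m².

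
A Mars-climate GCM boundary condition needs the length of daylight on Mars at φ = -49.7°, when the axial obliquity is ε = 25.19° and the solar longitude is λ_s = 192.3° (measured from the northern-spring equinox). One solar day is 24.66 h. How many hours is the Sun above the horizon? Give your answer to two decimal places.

Solar declination: sin δ = sin ε · sin λ_s = sin 25.19° × sin 192.3° = -0.09067, so δ = -5.202°.
cos H₀ = −tan φ · tan δ = −tan(-49.7°) × tan(-5.202°) = -0.1074, so H₀ = 1.6784 rad = 96.16°.
Daylight = 2H₀/(2π) × 24.66 h = (1.6784/π) × 24.66 = 13.17 h.

13.17 h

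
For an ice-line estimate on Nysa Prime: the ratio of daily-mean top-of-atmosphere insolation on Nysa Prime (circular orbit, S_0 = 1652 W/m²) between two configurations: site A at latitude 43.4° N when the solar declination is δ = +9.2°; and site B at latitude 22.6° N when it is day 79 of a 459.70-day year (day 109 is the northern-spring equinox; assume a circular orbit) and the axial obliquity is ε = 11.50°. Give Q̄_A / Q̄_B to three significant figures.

Q̄_A / Q̄_B ≈ 1.03

— Configuration A (ϕ=+43.4°):
cos h₀ = −tan(+43.4°) tan(+9.200°) = -0.1532, h₀ = 1.7246 rad.
Bracket: h₀ sin ϕ sin δ + cos ϕ cos δ sin h₀ = 1.7246×0.68709×0.15988 + 0.72657×0.98714×0.98820 = 0.189451 + 0.708763 = 0.898214.
Q̄ = (S_0/π) × [bracket] = (1652/π) × 0.898214 = 472.32 W/m².
— Configuration B (ϕ=+22.6°):
Solar longitude: L_s = 360° × (79 − 109)/459.70 = -23.494°, i.e. -23.494° + 360° = 336.506°.
sin δ = sin 11.50° × sin 336.506° = -0.07948, so δ = -4.559°.
cos h₀ = −tan(+22.6°) tan(-4.559°) = 0.0332, h₀ = 1.5376 rad.
Bracket: h₀ sin ϕ sin δ + cos ϕ cos δ sin h₀ = 1.5376×0.38430×-0.07948 + 0.92321×0.99684×0.99945 = -0.046965 + 0.919786 = 0.872821.
Q̄ = (S_0/π) × [bracket] = (1652/π) × 0.872821 = 458.97 W/m².
Ratio Q̄_A / Q̄_B = 472.32 / 458.97 = 1.029.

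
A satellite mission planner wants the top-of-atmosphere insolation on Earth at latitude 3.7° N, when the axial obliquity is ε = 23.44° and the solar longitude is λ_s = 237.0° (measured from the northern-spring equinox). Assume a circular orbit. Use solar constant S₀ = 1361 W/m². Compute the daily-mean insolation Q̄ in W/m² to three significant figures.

Q̄ ≈ 393 W/m²

Solar declination: sin δ = sin ε · sin λ_s = sin 23.44° × sin 237.0° = -0.33361, so δ = -19.488°.
cos H₀ = −tan(+3.7°) tan(-19.488°) = 0.0229, H₀ = 1.5479 rad.
Bracket: H₀ sin φ sin δ + cos φ cos δ sin H₀ = 1.5479×0.06453×-0.33361 + 0.99792×0.94271×0.99974 = -0.033323 + 0.940505 = 0.907182.
Q̄ = (S₀/π) × [bracket] = (1361/π) × 0.907182 = 393.0 W/m².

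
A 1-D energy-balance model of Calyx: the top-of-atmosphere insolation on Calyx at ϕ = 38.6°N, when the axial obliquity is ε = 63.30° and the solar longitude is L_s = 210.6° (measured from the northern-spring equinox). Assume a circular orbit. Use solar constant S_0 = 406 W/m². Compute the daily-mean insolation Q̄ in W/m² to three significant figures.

Solar declination: sin δ = sin ε · sin L_s = sin 63.30° × sin 210.6° = -0.45476, so δ = -27.050°.
cos h₀ = −tan(+38.6°) tan(-27.050°) = 0.4076, h₀ = 1.1509 rad.
Bracket: h₀ sin ϕ sin δ + cos ϕ cos δ sin h₀ = 1.1509×0.62388×-0.45476 + 0.78152×0.89061×0.91315 = -0.326528 + 0.635579 = 0.309051.
Q̄ = (S_0/π) × [bracket] = (406/π) × 0.309051 = 39.94 W/m².

Q̄ ≈ 39.9 W/m²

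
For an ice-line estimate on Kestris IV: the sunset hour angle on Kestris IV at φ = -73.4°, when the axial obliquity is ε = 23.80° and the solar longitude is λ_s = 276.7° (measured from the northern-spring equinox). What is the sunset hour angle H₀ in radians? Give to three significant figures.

H₀ = 3.14 rad

Solar declination: sin δ = sin ε · sin λ_s = sin 23.80° × sin 276.7° = -0.40079, so δ = -23.628°.
Sunrise equation: cos H₀ = −tan φ · tan δ = -1.4674 ≤ −1, so the host star never sets (polar day) and H₀ = π.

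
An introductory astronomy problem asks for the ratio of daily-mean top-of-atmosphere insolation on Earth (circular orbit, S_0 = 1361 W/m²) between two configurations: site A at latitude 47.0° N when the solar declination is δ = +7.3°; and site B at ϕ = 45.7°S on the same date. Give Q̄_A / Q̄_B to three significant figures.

— Configuration A (ϕ=+47.0°):
cos h₀ = −tan(+47.0°) tan(+7.300°) = -0.1374, h₀ = 1.7086 rad.
Bracket: h₀ sin ϕ sin δ + cos ϕ cos δ sin h₀ = 1.7086×0.73135×0.12706 + 0.68200×0.99189×0.99052 = 0.158772 + 0.670056 = 0.828828.
Q̄ = (S_0/π) × [bracket] = (1361/π) × 0.828828 = 359.06 W/m².
— Configuration B (ϕ=-45.7°):
cos h₀ = −tan(-45.7°) tan(+7.300°) = 0.1313, h₀ = 1.4391 rad.
Bracket: h₀ sin ϕ sin δ + cos ϕ cos δ sin h₀ = 1.4391×-0.71569×0.12706 + 0.69842×0.99189×0.99135 = -0.130865 + 0.686763 = 0.555898.
Q̄ = (S_0/π) × [bracket] = (1361/π) × 0.555898 = 240.83 W/m².
Ratio Q̄_A / Q̄_B = 359.06 / 240.83 = 1.491.

Q̄_A / Q̄_B ≈ 1.49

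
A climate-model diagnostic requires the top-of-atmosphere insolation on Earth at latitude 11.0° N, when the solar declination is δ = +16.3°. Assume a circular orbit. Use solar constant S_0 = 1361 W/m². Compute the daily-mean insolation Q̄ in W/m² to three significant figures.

cos h₀ = −tan(+11.0°) tan(+16.300°) = -0.0568, h₀ = 1.6277 rad.
Bracket: h₀ sin ϕ sin δ + cos ϕ cos δ sin h₀ = 1.6277×0.19081×0.28067 + 0.98163×0.95981×0.99838 = 0.087171 + 0.940652 = 1.027823.
Q̄ = (S_0/π) × [bracket] = (1361/π) × 1.027823 = 445.3 W/m².

Q̄ ≈ 445 W/m²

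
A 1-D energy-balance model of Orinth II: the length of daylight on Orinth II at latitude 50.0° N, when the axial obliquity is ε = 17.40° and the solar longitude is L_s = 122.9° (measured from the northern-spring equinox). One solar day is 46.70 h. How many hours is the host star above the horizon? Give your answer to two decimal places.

Solar declination: sin δ = sin ε · sin L_s = sin 17.40° × sin 122.9° = 0.25108, so δ = +14.541°.
cos h₀ = −tan ϕ · tan δ = −tan(+50.0°) × tan(+14.541°) = -0.3091, so h₀ = 1.8851 rad = 108.01°.
Daylight = 2h₀/(2π) × 46.70 h = (1.8851/π) × 46.70 = 28.02 h.

28.02 h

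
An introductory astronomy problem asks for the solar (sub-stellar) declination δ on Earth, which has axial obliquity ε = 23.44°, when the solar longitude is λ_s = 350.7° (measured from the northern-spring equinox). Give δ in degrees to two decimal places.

sin δ = sin ε · sin λ_s = sin 23.44° × sin 350.7° = -0.064284.
δ = arcsin(-0.064284) = -3.69°.

δ = -3.69°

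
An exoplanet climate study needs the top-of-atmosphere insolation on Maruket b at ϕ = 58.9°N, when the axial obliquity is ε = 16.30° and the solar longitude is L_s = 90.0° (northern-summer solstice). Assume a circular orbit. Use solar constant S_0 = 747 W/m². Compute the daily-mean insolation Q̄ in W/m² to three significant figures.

Q̄ ≈ 222 W/m²

Solar declination: sin δ = sin ε · sin L_s = sin 16.30° × sin 90.0° = 0.28067, so δ = +16.300°.
cos h₀ = −tan(+58.9°) tan(+16.300°) = -0.4848, h₀ = 2.0769 rad.
Bracket: h₀ sin ϕ sin δ + cos ϕ cos δ sin h₀ = 2.0769×0.85627×0.28067 + 0.51653×0.95981×0.87465 = 0.499140 + 0.433626 = 0.932766.
Q̄ = (S_0/π) × [bracket] = (747/π) × 0.932766 = 221.8 W/m².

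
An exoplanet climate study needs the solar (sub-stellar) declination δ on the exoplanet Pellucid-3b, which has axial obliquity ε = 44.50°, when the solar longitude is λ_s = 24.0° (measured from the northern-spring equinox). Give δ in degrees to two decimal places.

sin δ = sin ε · sin λ_s = sin 44.50° × sin 24.0° = 0.285085.
δ = arcsin(0.285085) = +16.56°.

δ = +16.56°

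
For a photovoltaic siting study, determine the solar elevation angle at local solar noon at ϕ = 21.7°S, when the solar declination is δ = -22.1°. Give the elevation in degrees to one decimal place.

At local noon the hour angle is zero, so the zenith angle equals |ϕ − δ| = |-21.7° − (-22.100°)| = 0.400°.
Elevation = 90° − 0.400° = 89.6°.

89.6°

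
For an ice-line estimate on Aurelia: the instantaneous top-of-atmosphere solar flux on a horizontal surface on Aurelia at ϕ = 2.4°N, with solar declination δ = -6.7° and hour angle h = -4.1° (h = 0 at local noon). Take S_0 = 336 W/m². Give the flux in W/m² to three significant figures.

331 W/m²

cos θ_z = sin ϕ sin δ + cos ϕ cos δ cos h = -0.004886 + 0.989760 = 0.984874.
Flux = S_0 · cos θ_z = 336 × 0.984874 = 330.9 W/m².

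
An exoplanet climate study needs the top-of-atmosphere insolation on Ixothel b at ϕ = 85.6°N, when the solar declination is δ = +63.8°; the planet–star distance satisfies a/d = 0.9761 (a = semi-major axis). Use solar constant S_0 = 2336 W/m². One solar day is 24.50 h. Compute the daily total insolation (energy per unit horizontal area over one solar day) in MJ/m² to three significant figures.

176 MJ/m²

cos h₀ = −tan(+85.6°) tan(+63.800°) = -26.4117 ≤ −1 ⇒ polar day, h₀ = π.
Bracket: h₀ sin ϕ sin δ + cos ϕ cos δ sin h₀ = 3.1416×0.99705×0.89726 + 0.07672×0.44151×0.00000 = 2.810516 + 0.000000 = 2.810516.
Inverse-square distance factor (a/d)² = 0.9761² = 0.952771.
Q̄ = (S_0/π) × 0.952771 × [bracket] = (2336/π) × 0.952771 × 2.810516 = 1991.1 W/m².
Daily total = Q̄ × 24.50 h × 3600 s/h = 1991.1 × 24.50 × 3600 / 10⁶ = 175.6 MJ/m².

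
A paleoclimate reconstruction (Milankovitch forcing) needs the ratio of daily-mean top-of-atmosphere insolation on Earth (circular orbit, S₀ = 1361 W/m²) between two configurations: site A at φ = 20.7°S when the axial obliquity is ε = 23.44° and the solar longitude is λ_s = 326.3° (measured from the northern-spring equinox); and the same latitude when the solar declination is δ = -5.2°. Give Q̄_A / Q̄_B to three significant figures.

— Configuration A (φ=-20.7°):
Solar declination: sin δ = sin ε · sin λ_s = sin 23.44° × sin 326.3° = -0.22071, so δ = -12.751°.
cos H₀ = −tan(-20.7°) tan(-12.751°) = -0.0855, H₀ = 1.6564 rad.
Bracket: H₀ sin φ sin δ + cos φ cos δ sin H₀ = 1.6564×-0.35347×-0.22071 + 0.93544×0.97534×0.99634 = 0.129223 + 0.909033 = 1.038256.
Q̄ = (S₀/π) × [bracket] = (1361/π) × 1.038256 = 449.79 W/m².
— Configuration B (φ=-20.7°):
cos H₀ = −tan(-20.7°) tan(-5.200°) = -0.0344, H₀ = 1.6052 rad.
Bracket: H₀ sin φ sin δ + cos φ cos δ sin H₀ = 1.6052×-0.35347×-0.09063 + 0.93544×0.99588×0.99941 = 0.051423 + 0.931036 = 0.982459.
Q̄ = (S₀/π) × [bracket] = (1361/π) × 0.982459 = 425.62 W/m².
Ratio Q̄_A / Q̄_B = 449.79 / 425.62 = 1.057.

Q̄_A / Q̄_B ≈ 1.06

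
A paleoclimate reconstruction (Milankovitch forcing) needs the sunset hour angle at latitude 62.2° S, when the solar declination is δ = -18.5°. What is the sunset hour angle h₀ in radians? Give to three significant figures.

cos h₀ = −tan ϕ · tan δ = −tan(-62.2°) × tan(-18.500°) = -0.6346, so h₀ = 2.2583 rad = 129.39°.

h₀ = 2.26 rad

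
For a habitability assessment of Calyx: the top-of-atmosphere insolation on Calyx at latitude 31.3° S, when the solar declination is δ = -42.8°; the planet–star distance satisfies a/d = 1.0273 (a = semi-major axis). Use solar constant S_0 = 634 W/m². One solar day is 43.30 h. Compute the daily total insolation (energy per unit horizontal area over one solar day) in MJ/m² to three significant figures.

cos h₀ = −tan(-31.3°) tan(-42.800°) = -0.5630, h₀ = 2.1688 rad.
Bracket: h₀ sin ϕ sin δ + cos ϕ cos δ sin h₀ = 2.1688×-0.51952×-0.67944 + 0.85446×0.73373×0.82644 = 0.765549 + 0.518131 = 1.283680.
Inverse-square distance factor (a/d)² = 1.0273² = 1.055345.
Q̄ = (S_0/π) × 1.055345 × [bracket] = (634/π) × 1.055345 × 1.283680 = 273.40 W/m².
Daily total = Q̄ × 43.30 h × 3600 s/h = 273.40 × 43.30 × 3600 / 10⁶ = 42.62 MJ/m².

42.6 MJ/m²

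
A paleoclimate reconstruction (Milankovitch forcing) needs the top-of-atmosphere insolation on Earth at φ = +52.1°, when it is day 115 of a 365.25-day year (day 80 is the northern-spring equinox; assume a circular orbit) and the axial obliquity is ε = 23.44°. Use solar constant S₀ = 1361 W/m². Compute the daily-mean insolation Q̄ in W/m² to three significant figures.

Q̄ ≈ 392 W/m²

Solar longitude: λ_s = 360° × (115 − 80)/365.25 = 34.497°.
sin δ = sin 23.44° × sin 34.497° = 0.22529, so δ = +13.020°.
cos H₀ = −tan(+52.1°) tan(+13.020°) = -0.2970, H₀ = 1.8724 rad.
Bracket: H₀ sin φ sin δ + cos φ cos δ sin H₀ = 1.8724×0.78908×0.22529 + 0.61429×0.97429×0.95487 = 0.332860 + 0.571486 = 0.904346.
Q̄ = (S₀/π) × [bracket] = (1361/π) × 0.904346 = 391.8 W/m².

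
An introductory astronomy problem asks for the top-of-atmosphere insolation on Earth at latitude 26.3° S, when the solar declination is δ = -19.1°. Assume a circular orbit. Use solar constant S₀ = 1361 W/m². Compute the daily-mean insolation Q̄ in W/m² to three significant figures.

Q̄ ≈ 471 W/m²

cos H₀ = −tan(-26.3°) tan(-19.100°) = -0.1711, H₀ = 1.7428 rad.
Bracket: H₀ sin φ sin δ + cos φ cos δ sin H₀ = 1.7428×-0.44307×-0.32722 + 0.89649×0.94495×0.98525 = 0.252674 + 0.834643 = 1.087317.
Q̄ = (S₀/π) × [bracket] = (1361/π) × 1.087317 = 471.0 W/m².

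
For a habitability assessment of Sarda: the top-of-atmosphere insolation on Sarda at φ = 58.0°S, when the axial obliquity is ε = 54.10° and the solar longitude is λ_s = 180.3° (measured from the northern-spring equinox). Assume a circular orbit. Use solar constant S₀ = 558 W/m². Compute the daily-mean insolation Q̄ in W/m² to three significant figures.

Solar declination: sin δ = sin ε · sin λ_s = sin 54.10° × sin 180.3° = -0.00424, so δ = -0.243°.
cos H₀ = −tan(-58.0°) tan(-0.243°) = -0.0068, H₀ = 1.5776 rad.
Bracket: H₀ sin φ sin δ + cos φ cos δ sin H₀ = 1.5776×-0.84805×-0.00424 + 0.52992×0.99999×0.99998 = 0.005673 + 0.529904 = 0.535577.
Q̄ = (S₀/π) × [bracket] = (558/π) × 0.535577 = 95.13 W/m².

Q̄ ≈ 95.1 W/m²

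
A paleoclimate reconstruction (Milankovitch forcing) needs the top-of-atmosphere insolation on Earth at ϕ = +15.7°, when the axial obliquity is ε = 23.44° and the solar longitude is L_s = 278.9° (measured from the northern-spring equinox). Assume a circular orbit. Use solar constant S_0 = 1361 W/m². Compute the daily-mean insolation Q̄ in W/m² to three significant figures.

Q̄ ≈ 314 W/m²

Solar declination: sin δ = sin ε · sin L_s = sin 23.44° × sin 278.9° = -0.39300, so δ = -23.141°.
cos h₀ = −tan(+15.7°) tan(-23.141°) = 0.1201, h₀ = 1.4504 rad.
Bracket: h₀ sin ϕ sin δ + cos ϕ cos δ sin h₀ = 1.4504×0.27060×-0.39300 + 0.96269×0.91954×0.99276 = -0.154244 + 0.878823 = 0.724579.
Q̄ = (S_0/π) × [bracket] = (1361/π) × 0.724579 = 313.9 W/m².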